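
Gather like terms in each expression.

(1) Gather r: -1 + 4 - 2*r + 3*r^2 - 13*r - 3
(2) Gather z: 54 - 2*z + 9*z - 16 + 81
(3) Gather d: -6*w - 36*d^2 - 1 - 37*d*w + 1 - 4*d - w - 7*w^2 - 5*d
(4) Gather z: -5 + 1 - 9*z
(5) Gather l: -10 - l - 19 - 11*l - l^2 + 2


(1) = 3*r^2 - 15*r
(2) = 7*z + 119
(3) = -36*d^2 + d*(-37*w - 9) - 7*w^2 - 7*w
(4) = -9*z - 4
(5) = -l^2 - 12*l - 27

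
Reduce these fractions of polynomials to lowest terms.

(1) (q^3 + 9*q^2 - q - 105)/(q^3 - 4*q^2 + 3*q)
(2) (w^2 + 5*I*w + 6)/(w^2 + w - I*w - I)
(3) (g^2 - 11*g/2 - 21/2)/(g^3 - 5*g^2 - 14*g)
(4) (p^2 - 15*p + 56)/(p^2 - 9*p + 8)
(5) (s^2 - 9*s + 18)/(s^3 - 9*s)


(1) = (q^2 + 12*q + 35)/(q^2 - q)
(2) = (w + 6*I)/(w + 1)
(3) = (2*g + 3)/(2*g^2 + 4*g)
(4) = (p - 7)/(p - 1)
(5) = (s - 6)/(s^2 + 3*s)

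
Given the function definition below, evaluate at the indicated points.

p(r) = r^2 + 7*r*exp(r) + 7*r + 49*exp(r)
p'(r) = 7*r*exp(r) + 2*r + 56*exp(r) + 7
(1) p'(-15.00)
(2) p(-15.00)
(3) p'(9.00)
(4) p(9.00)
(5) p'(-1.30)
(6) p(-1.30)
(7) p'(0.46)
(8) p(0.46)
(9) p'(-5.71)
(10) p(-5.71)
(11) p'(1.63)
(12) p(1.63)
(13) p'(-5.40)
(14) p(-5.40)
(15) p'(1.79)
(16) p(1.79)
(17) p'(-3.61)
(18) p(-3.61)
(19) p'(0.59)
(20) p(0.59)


(1) = -23.00
(2) = 120.00
(3) = 964291.99
(4) = 907689.40
(5) = 17.18
(6) = 3.46
(7) = 101.73
(8) = 86.15
(9) = -4.37
(10) = -7.34
(11) = 354.31
(12) = 322.39
(13) = -3.72
(14) = -8.59
(15) = 421.04
(16) = 384.27
(17) = 0.61
(18) = -11.60
(19) = 116.65
(20) = 100.32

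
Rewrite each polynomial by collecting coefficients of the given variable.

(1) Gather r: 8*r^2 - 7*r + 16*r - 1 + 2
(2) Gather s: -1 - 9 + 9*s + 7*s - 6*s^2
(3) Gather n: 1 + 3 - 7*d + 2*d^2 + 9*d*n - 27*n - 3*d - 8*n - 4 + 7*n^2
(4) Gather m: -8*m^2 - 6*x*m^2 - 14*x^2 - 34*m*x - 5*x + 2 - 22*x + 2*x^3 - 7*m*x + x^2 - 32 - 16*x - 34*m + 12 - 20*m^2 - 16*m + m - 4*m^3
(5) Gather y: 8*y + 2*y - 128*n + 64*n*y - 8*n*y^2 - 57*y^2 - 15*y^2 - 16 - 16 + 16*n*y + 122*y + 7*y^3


(1) = 8*r^2 + 9*r + 1
(2) = -6*s^2 + 16*s - 10
(3) = 2*d^2 - 10*d + 7*n^2 + n*(9*d - 35)
(4) = -4*m^3 + m^2*(-6*x - 28) + m*(-41*x - 49) + 2*x^3 - 13*x^2 - 43*x - 18
(5) = -128*n + 7*y^3 + y^2*(-8*n - 72) + y*(80*n + 132) - 32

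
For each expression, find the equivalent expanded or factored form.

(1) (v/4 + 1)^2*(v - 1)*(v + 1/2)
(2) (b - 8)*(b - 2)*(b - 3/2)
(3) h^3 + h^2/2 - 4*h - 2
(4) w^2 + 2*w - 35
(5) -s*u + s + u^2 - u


(1) = v^4/16 + 15*v^3/32 + 23*v^2/32 - 3*v/4 - 1/2
(2) = b^3 - 23*b^2/2 + 31*b - 24
(3) = (h - 2)*(h + 1/2)*(h + 2)
(4) = (w - 5)*(w + 7)
(5) = (-s + u)*(u - 1)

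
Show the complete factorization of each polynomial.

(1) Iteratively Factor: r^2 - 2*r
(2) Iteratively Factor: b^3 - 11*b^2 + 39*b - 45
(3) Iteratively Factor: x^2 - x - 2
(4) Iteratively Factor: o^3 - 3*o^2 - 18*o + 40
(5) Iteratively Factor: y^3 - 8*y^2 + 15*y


(1) = (r)*(r - 2)
(2) = (b - 3)*(b^2 - 8*b + 15) = (b - 3)^2*(b - 5)
(3) = (x + 1)*(x - 2)
(4) = (o + 4)*(o^2 - 7*o + 10) = (o - 5)*(o + 4)*(o - 2)
(5) = (y - 3)*(y^2 - 5*y) = y*(y - 3)*(y - 5)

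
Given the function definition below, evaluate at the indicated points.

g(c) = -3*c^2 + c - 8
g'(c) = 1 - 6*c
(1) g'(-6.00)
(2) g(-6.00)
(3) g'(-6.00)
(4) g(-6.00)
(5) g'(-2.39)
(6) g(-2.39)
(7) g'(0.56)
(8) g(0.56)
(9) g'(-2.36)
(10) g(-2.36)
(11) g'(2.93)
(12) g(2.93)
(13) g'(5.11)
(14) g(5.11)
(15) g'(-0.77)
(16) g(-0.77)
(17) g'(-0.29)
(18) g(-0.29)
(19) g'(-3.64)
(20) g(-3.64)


(1) = 37.00
(2) = -122.00
(3) = 37.00
(4) = -122.00
(5) = 15.34
(6) = -27.53
(7) = -2.36
(8) = -8.38
(9) = 15.16
(10) = -27.07
(11) = -16.58
(12) = -30.82
(13) = -29.66
(14) = -81.23
(15) = 5.62
(16) = -10.55
(17) = 2.74
(18) = -8.54
(19) = 22.84
(20) = -51.39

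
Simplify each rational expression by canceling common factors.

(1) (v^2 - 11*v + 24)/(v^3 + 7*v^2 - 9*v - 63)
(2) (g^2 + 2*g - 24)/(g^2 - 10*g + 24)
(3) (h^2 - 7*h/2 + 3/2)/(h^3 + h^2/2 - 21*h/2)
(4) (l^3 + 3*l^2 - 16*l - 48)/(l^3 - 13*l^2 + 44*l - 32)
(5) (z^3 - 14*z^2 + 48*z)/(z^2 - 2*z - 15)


(1) = (v - 8)/(v^2 + 10*v + 21)
(2) = (g + 6)/(g - 6)
(3) = (2*h - 1)/(2*h^2 + 7*h)
(4) = (l^2 + 7*l + 12)/(l^2 - 9*l + 8)
(5) = (z^3 - 14*z^2 + 48*z)/(z^2 - 2*z - 15)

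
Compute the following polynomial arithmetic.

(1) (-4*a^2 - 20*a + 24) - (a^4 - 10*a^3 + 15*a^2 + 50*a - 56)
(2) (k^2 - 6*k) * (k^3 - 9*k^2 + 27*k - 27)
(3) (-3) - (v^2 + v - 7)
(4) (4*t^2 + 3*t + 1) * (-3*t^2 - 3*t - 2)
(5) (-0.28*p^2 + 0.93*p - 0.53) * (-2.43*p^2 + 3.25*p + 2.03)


(1) = -a^4 + 10*a^3 - 19*a^2 - 70*a + 80
(2) = k^5 - 15*k^4 + 81*k^3 - 189*k^2 + 162*k
(3) = -v^2 - v + 4
(4) = -12*t^4 - 21*t^3 - 20*t^2 - 9*t - 2
(5) = 0.6804*p^4 - 3.1699*p^3 + 3.742*p^2 + 0.1654*p - 1.0759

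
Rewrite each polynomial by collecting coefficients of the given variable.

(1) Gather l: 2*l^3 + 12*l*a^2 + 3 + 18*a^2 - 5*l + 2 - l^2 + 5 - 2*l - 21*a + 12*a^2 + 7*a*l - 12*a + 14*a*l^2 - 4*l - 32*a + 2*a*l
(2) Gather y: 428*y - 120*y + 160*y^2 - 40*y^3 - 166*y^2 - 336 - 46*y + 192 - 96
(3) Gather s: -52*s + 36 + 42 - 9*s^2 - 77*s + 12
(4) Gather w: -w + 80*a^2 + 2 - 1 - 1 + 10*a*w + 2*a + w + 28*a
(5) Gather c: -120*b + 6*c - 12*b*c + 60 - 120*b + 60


(1) = 30*a^2 - 65*a + 2*l^3 + l^2*(14*a - 1) + l*(12*a^2 + 9*a - 11) + 10
(2) = -40*y^3 - 6*y^2 + 262*y - 240
(3) = -9*s^2 - 129*s + 90
(4) = 80*a^2 + 10*a*w + 30*a
(5) = -240*b + c*(6 - 12*b) + 120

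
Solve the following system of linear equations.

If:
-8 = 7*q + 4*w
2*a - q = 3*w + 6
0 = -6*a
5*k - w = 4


Then:
a = 0
k = 2/5
q = 0
w = -2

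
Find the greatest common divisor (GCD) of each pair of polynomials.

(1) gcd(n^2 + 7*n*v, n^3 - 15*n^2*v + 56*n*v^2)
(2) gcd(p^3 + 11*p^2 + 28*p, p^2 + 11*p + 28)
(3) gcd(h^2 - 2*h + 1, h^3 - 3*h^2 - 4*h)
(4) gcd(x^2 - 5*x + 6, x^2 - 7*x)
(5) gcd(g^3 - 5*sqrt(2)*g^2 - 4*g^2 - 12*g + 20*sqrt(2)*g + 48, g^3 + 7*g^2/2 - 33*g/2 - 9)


(1) = gcd(n*(n + 7*v), n*(n - 8*v)*(n - 7*v)) = n
(2) = gcd(p*(p + 4)*(p + 7), (p + 4)*(p + 7)) = p^2 + 11*p + 28
(3) = gcd((h - 1)^2, h*(h - 4)*(h + 1)) = 1
(4) = 1
(5) = gcd((g - 4)*(g - 6*sqrt(2))*(g + sqrt(2)), (g - 3)*(g + 1/2)*(g + 6)) = 1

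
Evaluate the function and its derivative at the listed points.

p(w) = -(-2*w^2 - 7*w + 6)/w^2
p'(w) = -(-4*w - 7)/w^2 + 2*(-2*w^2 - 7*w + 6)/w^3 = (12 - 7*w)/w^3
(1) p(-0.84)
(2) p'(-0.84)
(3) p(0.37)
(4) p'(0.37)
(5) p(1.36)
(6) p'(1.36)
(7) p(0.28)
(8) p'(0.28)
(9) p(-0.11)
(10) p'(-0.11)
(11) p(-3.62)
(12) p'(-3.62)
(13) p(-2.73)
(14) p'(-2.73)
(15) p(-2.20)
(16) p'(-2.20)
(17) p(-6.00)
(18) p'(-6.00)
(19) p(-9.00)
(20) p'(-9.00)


(1) = -14.84
(2) = -30.17
(3) = -22.91
(4) = 185.77
(5) = 3.90
(6) = 0.99
(7) = -49.53
(8) = 457.36
(9) = -557.50
(10) = -9594.29
(11) = -0.39
(12) = -0.79
(13) = -1.37
(14) = -1.53
(15) = -2.42
(16) = -2.57
(17) = 0.67
(18) = -0.25
(19) = 1.15
(20) = -0.10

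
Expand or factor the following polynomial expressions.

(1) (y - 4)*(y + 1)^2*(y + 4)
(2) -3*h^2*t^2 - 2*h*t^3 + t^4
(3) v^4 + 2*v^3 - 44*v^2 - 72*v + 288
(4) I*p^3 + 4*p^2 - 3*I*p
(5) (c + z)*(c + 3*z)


(1) = y^4 + 2*y^3 - 15*y^2 - 32*y - 16
(2) = t^2*(-3*h + t)*(h + t)
(3) = (v - 6)*(v - 2)*(v + 4)*(v + 6)
(4) = p*(p - 3*I)*(I*p + 1)
(5) = c^2 + 4*c*z + 3*z^2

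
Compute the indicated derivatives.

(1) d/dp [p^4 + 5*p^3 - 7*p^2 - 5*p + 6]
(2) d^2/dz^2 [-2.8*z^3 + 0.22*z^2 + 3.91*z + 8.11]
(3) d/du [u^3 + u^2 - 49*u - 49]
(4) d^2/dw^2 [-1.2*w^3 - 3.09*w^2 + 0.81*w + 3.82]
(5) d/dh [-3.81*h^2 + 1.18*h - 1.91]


(1) = 4*p^3 + 15*p^2 - 14*p - 5
(2) = 0.44 - 16.8*z
(3) = 3*u^2 + 2*u - 49
(4) = -7.2*w - 6.18
(5) = 1.18 - 7.62*h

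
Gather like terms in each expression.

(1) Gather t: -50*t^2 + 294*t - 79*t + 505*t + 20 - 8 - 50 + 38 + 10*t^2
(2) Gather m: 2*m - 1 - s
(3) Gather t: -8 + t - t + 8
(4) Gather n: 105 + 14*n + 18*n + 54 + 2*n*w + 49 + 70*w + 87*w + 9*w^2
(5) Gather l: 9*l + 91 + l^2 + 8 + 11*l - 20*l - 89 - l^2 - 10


(1) = -40*t^2 + 720*t
(2) = 2*m - s - 1
(3) = 0
(4) = n*(2*w + 32) + 9*w^2 + 157*w + 208
(5) = 0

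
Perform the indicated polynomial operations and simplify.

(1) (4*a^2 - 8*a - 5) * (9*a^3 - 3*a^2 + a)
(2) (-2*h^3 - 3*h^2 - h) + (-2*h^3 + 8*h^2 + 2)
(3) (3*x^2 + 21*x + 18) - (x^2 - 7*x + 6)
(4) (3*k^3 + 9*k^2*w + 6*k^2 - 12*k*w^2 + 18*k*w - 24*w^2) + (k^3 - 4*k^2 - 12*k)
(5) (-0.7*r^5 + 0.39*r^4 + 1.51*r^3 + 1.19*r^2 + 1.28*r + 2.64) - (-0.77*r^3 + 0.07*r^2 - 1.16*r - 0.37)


(1) = 36*a^5 - 84*a^4 - 17*a^3 + 7*a^2 - 5*a
(2) = -4*h^3 + 5*h^2 - h + 2
(3) = 2*x^2 + 28*x + 12
(4) = 4*k^3 + 9*k^2*w + 2*k^2 - 12*k*w^2 + 18*k*w - 12*k - 24*w^2
(5) = -0.7*r^5 + 0.39*r^4 + 2.28*r^3 + 1.12*r^2 + 2.44*r + 3.01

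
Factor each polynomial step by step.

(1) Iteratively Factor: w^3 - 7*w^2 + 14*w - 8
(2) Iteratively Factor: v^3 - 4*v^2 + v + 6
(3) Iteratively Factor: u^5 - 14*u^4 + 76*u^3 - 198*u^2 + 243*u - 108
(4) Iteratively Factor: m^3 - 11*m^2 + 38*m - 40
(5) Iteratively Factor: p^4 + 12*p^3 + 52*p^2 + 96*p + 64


(1) = (w - 1)*(w^2 - 6*w + 8) = (w - 4)*(w - 1)*(w - 2)
(2) = (v - 3)*(v^2 - v - 2) = (v - 3)*(v + 1)*(v - 2)
(3) = (u - 3)*(u^4 - 11*u^3 + 43*u^2 - 69*u + 36) = (u - 3)*(u - 1)*(u^3 - 10*u^2 + 33*u - 36) = (u - 3)^2*(u - 1)*(u^2 - 7*u + 12) = (u - 3)^3*(u - 1)*(u - 4)
(4) = (m - 4)*(m^2 - 7*m + 10) = (m - 4)*(m - 2)*(m - 5)
(5) = (p + 2)*(p^3 + 10*p^2 + 32*p + 32) = (p + 2)^2*(p^2 + 8*p + 16) = (p + 2)^2*(p + 4)*(p + 4)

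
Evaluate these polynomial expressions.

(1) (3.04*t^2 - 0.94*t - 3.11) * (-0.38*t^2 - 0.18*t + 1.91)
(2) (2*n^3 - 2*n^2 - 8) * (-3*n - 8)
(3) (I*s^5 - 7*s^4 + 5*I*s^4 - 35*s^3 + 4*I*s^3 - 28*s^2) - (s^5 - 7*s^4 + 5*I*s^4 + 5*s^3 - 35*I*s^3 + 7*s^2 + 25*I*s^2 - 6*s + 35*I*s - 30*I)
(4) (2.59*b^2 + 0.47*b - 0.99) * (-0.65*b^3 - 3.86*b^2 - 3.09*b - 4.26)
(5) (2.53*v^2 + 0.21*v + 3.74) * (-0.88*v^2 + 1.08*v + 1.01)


(1) = -1.1552*t^4 - 0.19*t^3 + 7.1574*t^2 - 1.2356*t - 5.9401
(2) = -6*n^4 - 10*n^3 + 16*n^2 + 24*n + 64
(3) = -s^5 + I*s^5 - 40*s^3 + 39*I*s^3 - 35*s^2 - 25*I*s^2 + 6*s - 35*I*s + 30*I
(4) = -1.6835*b^5 - 10.3029*b^4 - 9.1738*b^3 - 8.6643*b^2 + 1.0569*b + 4.2174
(5) = -2.2264*v^4 + 2.5476*v^3 - 0.5091*v^2 + 4.2513*v + 3.7774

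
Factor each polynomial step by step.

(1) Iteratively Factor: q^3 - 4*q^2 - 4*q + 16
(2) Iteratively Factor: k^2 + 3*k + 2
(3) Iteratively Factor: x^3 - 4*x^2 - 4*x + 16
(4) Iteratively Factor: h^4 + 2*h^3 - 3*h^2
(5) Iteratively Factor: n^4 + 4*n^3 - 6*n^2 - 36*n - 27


(1) = (q - 2)*(q^2 - 2*q - 8) = (q - 4)*(q - 2)*(q + 2)
(2) = (k + 1)*(k + 2)
(3) = (x - 4)*(x^2 - 4) = (x - 4)*(x - 2)*(x + 2)
(4) = (h + 3)*(h^3 - h^2) = (h - 1)*(h + 3)*(h^2) = h*(h - 1)*(h + 3)*(h)
(5) = (n - 3)*(n^3 + 7*n^2 + 15*n + 9) = (n - 3)*(n + 3)*(n^2 + 4*n + 3) = (n - 3)*(n + 3)^2*(n + 1)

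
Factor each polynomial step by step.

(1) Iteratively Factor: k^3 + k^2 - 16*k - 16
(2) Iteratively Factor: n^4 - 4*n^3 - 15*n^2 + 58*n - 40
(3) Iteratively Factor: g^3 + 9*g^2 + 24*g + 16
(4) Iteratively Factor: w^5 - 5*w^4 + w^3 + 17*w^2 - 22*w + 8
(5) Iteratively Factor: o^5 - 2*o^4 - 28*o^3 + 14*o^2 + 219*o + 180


(1) = (k + 1)*(k^2 - 16) = (k - 4)*(k + 1)*(k + 4)
(2) = (n + 4)*(n^3 - 8*n^2 + 17*n - 10) = (n - 1)*(n + 4)*(n^2 - 7*n + 10) = (n - 5)*(n - 1)*(n + 4)*(n - 2)
(3) = (g + 4)*(g^2 + 5*g + 4) = (g + 4)^2*(g + 1)
(4) = (w - 1)*(w^4 - 4*w^3 - 3*w^2 + 14*w - 8) = (w - 1)^2*(w^3 - 3*w^2 - 6*w + 8) = (w - 4)*(w - 1)^2*(w^2 + w - 2) = (w - 4)*(w - 1)^3*(w + 2)
(5) = (o - 4)*(o^4 + 2*o^3 - 20*o^2 - 66*o - 45) = (o - 4)*(o + 3)*(o^3 - o^2 - 17*o - 15) = (o - 5)*(o - 4)*(o + 3)*(o^2 + 4*o + 3) = (o - 5)*(o - 4)*(o + 1)*(o + 3)*(o + 3)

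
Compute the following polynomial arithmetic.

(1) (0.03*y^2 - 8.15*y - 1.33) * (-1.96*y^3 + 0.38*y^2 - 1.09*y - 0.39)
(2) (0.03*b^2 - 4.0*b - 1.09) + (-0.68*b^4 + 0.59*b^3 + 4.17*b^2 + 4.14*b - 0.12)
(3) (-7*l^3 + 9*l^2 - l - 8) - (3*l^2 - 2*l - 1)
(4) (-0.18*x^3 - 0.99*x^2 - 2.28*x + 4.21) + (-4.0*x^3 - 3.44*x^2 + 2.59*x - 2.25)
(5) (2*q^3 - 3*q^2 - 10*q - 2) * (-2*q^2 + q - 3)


(1) = -0.0588*y^5 + 15.9854*y^4 - 0.5229*y^3 + 8.3664*y^2 + 4.6282*y + 0.5187
(2) = -0.68*b^4 + 0.59*b^3 + 4.2*b^2 + 0.14*b - 1.21
(3) = -7*l^3 + 6*l^2 + l - 7
(4) = -4.18*x^3 - 4.43*x^2 + 0.31*x + 1.96
(5) = -4*q^5 + 8*q^4 + 11*q^3 + 3*q^2 + 28*q + 6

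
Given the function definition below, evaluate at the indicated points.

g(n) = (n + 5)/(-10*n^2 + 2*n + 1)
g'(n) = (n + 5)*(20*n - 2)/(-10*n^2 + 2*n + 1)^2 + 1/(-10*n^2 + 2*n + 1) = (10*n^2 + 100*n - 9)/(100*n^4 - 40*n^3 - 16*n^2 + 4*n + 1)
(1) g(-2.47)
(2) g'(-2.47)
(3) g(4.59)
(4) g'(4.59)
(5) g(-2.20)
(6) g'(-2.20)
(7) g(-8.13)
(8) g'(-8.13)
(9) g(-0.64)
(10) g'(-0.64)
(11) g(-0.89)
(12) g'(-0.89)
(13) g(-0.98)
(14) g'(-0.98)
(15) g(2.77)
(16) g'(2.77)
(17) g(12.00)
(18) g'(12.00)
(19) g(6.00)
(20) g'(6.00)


(1) = -0.04
(2) = -0.05
(3) = -0.05
(4) = 0.02
(5) = -0.05
(6) = -0.07
(7) = 0.00
(8) = -0.00
(9) = -1.00
(10) = -3.60
(11) = -0.47
(12) = -1.19
(13) = -0.38
(14) = -0.87
(15) = -0.11
(16) = 0.07
(17) = -0.01
(18) = 0.00
(19) = -0.03
(20) = 0.01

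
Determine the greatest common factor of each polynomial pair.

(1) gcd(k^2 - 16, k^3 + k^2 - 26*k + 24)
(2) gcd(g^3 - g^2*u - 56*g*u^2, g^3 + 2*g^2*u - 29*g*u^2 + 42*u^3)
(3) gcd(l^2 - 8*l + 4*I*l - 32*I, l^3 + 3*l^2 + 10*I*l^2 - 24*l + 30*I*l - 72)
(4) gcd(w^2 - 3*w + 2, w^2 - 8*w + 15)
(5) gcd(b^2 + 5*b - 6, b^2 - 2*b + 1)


(1) = k - 4
(2) = g + 7*u
(3) = l + 4*I
(4) = gcd((w - 2)*(w - 1), (w - 5)*(w - 3)) = 1
(5) = b - 1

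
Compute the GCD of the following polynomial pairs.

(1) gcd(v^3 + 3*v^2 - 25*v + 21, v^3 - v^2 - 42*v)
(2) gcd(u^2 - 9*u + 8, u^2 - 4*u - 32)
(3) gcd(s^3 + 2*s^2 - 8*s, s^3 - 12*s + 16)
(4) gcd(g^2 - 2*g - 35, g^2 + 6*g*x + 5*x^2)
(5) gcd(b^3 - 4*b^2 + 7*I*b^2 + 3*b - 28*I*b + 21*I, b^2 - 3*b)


(1) = 1
(2) = u - 8
(3) = s^2 + 2*s - 8
(4) = gcd((g - 7)*(g + 5), (g + x)*(g + 5*x)) = 1
(5) = b - 3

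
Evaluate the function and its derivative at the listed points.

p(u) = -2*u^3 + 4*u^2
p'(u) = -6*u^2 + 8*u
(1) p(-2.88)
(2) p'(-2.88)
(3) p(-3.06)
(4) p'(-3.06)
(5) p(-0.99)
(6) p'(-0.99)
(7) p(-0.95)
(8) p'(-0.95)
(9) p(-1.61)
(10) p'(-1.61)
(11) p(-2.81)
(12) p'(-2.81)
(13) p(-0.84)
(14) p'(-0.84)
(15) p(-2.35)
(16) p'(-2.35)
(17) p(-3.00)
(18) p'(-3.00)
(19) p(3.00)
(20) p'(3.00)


(1) = 80.95
(2) = -72.81
(3) = 94.76
(4) = -80.66
(5) = 5.86
(6) = -13.80
(7) = 5.32
(8) = -13.02
(9) = 18.71
(10) = -28.43
(11) = 75.96
(12) = -69.86
(13) = 4.01
(14) = -10.95
(15) = 48.05
(16) = -51.94
(17) = 90.00
(18) = -78.00
(19) = -18.00
(20) = -30.00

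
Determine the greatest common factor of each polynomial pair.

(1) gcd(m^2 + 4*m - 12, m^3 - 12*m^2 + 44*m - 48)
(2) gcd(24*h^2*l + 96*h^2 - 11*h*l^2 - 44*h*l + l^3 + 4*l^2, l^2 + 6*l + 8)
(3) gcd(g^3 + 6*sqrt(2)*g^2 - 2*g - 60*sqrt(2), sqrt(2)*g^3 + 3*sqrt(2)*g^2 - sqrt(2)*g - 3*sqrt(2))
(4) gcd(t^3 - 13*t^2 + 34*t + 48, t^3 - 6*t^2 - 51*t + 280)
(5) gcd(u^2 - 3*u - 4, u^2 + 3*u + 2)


(1) = m - 2
(2) = l + 4
(3) = 1
(4) = gcd((t - 8)*(t - 6)*(t + 1), (t - 8)*(t - 5)*(t + 7)) = t - 8
(5) = gcd((u - 4)*(u + 1), (u + 1)*(u + 2)) = u + 1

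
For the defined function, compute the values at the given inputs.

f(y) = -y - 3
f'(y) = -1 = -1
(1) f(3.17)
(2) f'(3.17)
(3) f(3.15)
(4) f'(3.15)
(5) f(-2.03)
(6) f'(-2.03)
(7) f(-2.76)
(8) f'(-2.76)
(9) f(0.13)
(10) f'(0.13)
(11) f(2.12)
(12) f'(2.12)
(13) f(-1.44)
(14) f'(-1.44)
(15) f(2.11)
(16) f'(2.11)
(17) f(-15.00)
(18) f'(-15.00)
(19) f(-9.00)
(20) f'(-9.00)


(1) = -6.17
(2) = -1.00
(3) = -6.15
(4) = -1.00
(5) = -0.97
(6) = -1.00
(7) = -0.24
(8) = -1.00
(9) = -3.13
(10) = -1.00
(11) = -5.12
(12) = -1.00
(13) = -1.56
(14) = -1.00
(15) = -5.11
(16) = -1.00
(17) = 12.00
(18) = -1.00
(19) = 6.00
(20) = -1.00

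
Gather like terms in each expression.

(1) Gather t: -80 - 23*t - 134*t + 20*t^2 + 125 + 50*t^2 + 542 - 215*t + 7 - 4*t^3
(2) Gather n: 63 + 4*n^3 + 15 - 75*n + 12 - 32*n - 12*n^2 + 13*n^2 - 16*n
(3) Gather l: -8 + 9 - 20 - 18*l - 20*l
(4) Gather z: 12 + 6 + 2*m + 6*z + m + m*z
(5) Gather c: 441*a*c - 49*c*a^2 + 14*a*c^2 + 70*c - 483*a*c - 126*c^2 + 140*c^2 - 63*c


(1) = -4*t^3 + 70*t^2 - 372*t + 594
(2) = 4*n^3 + n^2 - 123*n + 90
(3) = -38*l - 19
(4) = 3*m + z*(m + 6) + 18
(5) = c^2*(14*a + 14) + c*(-49*a^2 - 42*a + 7)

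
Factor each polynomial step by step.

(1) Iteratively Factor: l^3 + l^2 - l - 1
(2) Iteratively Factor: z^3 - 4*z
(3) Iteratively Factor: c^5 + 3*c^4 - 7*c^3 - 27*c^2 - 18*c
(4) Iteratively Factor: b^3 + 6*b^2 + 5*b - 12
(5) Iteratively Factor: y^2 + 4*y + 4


(1) = (l + 1)*(l^2 - 1) = (l - 1)*(l + 1)*(l + 1)
(2) = (z + 2)*(z^2 - 2*z) = z*(z + 2)*(z - 2)
(3) = (c + 3)*(c^4 - 7*c^2 - 6*c) = (c + 2)*(c + 3)*(c^3 - 2*c^2 - 3*c) = (c - 3)*(c + 2)*(c + 3)*(c^2 + c) = (c - 3)*(c + 1)*(c + 2)*(c + 3)*(c)
(4) = (b + 3)*(b^2 + 3*b - 4) = (b - 1)*(b + 3)*(b + 4)
(5) = (y + 2)*(y + 2)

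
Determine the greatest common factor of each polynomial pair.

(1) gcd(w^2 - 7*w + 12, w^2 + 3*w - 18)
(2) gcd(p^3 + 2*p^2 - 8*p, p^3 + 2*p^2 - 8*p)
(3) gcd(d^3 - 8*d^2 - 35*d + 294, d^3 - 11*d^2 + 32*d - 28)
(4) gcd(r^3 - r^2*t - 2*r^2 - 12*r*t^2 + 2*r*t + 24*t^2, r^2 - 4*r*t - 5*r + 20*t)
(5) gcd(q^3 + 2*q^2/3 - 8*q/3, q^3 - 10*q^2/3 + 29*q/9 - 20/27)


(1) = w - 3
(2) = gcd(p*(p - 2)*(p + 4), p*(p - 2)*(p + 4)) = p^3 + 2*p^2 - 8*p
(3) = gcd((d - 7)^2*(d + 6), (d - 7)*(d - 2)^2) = d - 7
(4) = r - 4*t
(5) = gcd(q*(q - 4/3)*(q + 2), (q - 5/3)*(q - 4/3)*(q - 1/3)) = q - 4/3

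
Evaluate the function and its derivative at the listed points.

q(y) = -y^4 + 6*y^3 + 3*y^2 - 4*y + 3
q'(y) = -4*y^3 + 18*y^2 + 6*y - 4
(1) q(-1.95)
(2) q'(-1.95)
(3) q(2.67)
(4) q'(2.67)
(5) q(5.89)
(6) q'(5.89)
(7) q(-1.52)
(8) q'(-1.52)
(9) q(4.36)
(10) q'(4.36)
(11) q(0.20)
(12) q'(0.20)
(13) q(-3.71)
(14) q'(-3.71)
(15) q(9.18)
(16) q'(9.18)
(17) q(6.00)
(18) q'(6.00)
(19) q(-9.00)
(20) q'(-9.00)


(1) = -36.74
(2) = 82.40
(3) = 77.09
(4) = 64.20
(5) = 105.99
(6) = -161.55
(7) = -10.40
(8) = 42.51
(9) = 178.52
(10) = 32.81
(11) = 2.37
(12) = -2.11
(13) = -436.71
(14) = 425.75
(15) = -2241.02
(16) = -1526.50
(17) = 87.00
(18) = -184.00
(19) = -10653.00
(20) = 4316.00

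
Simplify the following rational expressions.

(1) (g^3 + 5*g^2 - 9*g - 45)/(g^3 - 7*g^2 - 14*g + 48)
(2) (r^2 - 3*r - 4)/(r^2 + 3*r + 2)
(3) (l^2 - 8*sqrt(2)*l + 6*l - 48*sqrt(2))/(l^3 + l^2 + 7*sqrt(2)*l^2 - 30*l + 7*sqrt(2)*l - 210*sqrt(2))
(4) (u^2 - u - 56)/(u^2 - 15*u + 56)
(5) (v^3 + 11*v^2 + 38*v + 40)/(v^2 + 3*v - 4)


(1) = (g^2 + 2*g - 15)/(g^2 - 10*g + 16)
(2) = (r - 4)/(r + 2)
(3) = (l - 8*sqrt(2))/(l^2 + l*(-5 + 7*sqrt(2)) - 35*sqrt(2))
(4) = (u + 7)/(u - 7)
(5) = (v^2 + 7*v + 10)/(v - 1)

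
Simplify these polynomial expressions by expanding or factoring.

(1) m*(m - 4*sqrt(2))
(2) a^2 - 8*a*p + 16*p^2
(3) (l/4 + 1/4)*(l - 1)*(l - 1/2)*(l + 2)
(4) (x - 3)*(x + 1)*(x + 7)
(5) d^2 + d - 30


(1) = m^2 - 4*sqrt(2)*m
(2) = (a - 4*p)^2
(3) = l^4/4 + 3*l^3/8 - l^2/2 - 3*l/8 + 1/4
(4) = x^3 + 5*x^2 - 17*x - 21
(5) = (d - 5)*(d + 6)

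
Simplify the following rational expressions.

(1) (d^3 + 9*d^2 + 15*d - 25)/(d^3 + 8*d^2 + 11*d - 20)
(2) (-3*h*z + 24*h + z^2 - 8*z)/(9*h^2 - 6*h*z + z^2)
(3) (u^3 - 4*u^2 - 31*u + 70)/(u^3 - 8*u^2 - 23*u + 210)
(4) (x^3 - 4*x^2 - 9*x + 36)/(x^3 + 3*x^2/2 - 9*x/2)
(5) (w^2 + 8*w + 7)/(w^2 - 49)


(1) = (d + 5)/(d + 4)
(2) = (z - 8)/(-3*h + z)
(3) = (u - 2)/(u - 6)
(4) = (2*x^2 - 14*x + 24)/(2*x^2 - 3*x)
(5) = (w + 1)/(w - 7)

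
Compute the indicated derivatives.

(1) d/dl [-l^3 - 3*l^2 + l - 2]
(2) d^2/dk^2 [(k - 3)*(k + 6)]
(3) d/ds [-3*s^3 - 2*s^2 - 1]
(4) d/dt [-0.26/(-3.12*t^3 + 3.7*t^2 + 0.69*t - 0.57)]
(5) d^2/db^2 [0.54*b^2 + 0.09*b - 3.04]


(1) = -3*l^2 - 6*l + 1
(2) = 2
(3) = s*(-9*s - 4)
(4) = (-2.4336*t^2 + 1.924*t + 0.1794)/(3.12*t^3 - 3.7*t^2 - 0.69*t + 0.57)^2
(5) = 1.08000000000000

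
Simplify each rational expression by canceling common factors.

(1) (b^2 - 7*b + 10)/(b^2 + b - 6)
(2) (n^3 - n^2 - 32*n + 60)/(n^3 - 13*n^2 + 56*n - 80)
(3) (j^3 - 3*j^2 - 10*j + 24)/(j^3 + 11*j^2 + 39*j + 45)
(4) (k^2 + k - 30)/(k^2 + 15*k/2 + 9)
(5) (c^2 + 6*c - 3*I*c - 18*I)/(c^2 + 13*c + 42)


(1) = (b - 5)/(b + 3)
(2) = (n^2 + 4*n - 12)/(n^2 - 8*n + 16)
(3) = (j^2 - 6*j + 8)/(j^2 + 8*j + 15)
(4) = (2*k - 10)/(2*k + 3)
(5) = (c - 3*I)/(c + 7)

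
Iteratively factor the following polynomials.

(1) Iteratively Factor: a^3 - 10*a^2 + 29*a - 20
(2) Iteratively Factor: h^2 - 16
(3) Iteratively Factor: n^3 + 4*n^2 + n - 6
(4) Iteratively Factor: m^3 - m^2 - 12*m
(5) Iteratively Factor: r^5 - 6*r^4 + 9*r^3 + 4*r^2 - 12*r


(1) = (a - 4)*(a^2 - 6*a + 5) = (a - 5)*(a - 4)*(a - 1)
(2) = (h + 4)*(h - 4)
(3) = (n - 1)*(n^2 + 5*n + 6) = (n - 1)*(n + 3)*(n + 2)
(4) = (m + 3)*(m^2 - 4*m) = (m - 4)*(m + 3)*(m)
(5) = (r - 2)*(r^4 - 4*r^3 + r^2 + 6*r) = r*(r - 2)*(r^3 - 4*r^2 + r + 6) = r*(r - 2)*(r + 1)*(r^2 - 5*r + 6) = r*(r - 2)^2*(r + 1)*(r - 3)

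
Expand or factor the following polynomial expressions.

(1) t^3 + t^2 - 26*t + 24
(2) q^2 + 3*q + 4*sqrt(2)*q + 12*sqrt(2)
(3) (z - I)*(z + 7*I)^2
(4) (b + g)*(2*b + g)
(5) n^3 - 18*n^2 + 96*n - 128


(1) = (t - 4)*(t - 1)*(t + 6)
(2) = (q + 3)*(q + 4*sqrt(2))
(3) = z^3 + 13*I*z^2 - 35*z + 49*I
(4) = 2*b^2 + 3*b*g + g^2
(5) = (n - 8)^2*(n - 2)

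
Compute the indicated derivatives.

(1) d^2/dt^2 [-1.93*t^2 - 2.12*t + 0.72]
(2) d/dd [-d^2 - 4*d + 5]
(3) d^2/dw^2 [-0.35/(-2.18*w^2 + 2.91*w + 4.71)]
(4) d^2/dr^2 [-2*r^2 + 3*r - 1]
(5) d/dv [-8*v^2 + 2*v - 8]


(1) = -3.86000000000000
(2) = -2*d - 4
(3) = (3.32668*w^2 - 4.44066*w - 0.35*(4.36*w - 2.91)*(8.72*w - 5.82) - 7.18746)/(-2.18*w^2 + 2.91*w + 4.71)^3
(4) = -4
(5) = 2 - 16*v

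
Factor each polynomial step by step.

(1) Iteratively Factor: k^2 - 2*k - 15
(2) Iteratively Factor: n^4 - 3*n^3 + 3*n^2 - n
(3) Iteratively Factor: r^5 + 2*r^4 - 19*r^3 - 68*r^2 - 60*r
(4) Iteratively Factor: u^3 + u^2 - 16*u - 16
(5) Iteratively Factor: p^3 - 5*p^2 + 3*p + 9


(1) = (k + 3)*(k - 5)
(2) = (n - 1)*(n^3 - 2*n^2 + n) = (n - 1)^2*(n^2 - n) = (n - 1)^3*(n)
(3) = (r + 2)*(r^4 - 19*r^2 - 30*r) = r*(r + 2)*(r^3 - 19*r - 30) = r*(r + 2)*(r + 3)*(r^2 - 3*r - 10) = r*(r + 2)^2*(r + 3)*(r - 5)
(4) = (u + 4)*(u^2 - 3*u - 4) = (u + 1)*(u + 4)*(u - 4)
(5) = (p - 3)*(p^2 - 2*p - 3) = (p - 3)^2*(p + 1)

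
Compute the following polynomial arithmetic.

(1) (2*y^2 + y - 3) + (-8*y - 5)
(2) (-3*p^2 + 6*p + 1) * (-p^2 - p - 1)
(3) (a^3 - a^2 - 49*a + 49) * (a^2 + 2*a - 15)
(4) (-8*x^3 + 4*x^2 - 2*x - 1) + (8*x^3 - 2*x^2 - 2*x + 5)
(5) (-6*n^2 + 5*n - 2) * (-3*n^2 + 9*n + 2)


(1) = 2*y^2 - 7*y - 8
(2) = 3*p^4 - 3*p^3 - 4*p^2 - 7*p - 1
(3) = a^5 + a^4 - 66*a^3 - 34*a^2 + 833*a - 735
(4) = 2*x^2 - 4*x + 4
(5) = 18*n^4 - 69*n^3 + 39*n^2 - 8*n - 4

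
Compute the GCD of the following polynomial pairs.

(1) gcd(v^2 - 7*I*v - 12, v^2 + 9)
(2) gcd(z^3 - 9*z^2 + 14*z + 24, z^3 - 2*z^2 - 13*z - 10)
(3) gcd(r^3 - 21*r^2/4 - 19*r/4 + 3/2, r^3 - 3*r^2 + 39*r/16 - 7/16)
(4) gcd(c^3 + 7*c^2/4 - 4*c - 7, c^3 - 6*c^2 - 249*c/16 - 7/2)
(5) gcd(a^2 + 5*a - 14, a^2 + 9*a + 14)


(1) = v - 3*I
(2) = gcd((z - 6)*(z - 4)*(z + 1), (z - 5)*(z + 1)*(z + 2)) = z + 1
(3) = gcd((r - 6)*(r - 1/4)*(r + 1), (r - 7/4)*(r - 1)*(r - 1/4)) = r - 1/4
(4) = c + 7/4
(5) = gcd((a - 2)*(a + 7), (a + 2)*(a + 7)) = a + 7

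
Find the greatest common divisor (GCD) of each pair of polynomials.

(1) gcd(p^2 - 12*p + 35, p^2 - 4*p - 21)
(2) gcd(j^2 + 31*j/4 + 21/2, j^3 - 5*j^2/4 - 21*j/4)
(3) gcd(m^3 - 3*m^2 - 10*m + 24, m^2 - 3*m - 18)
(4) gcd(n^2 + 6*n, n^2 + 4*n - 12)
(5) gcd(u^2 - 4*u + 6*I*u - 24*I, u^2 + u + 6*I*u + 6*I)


(1) = p - 7
(2) = j + 7/4
(3) = gcd((m - 4)*(m - 2)*(m + 3), (m - 6)*(m + 3)) = m + 3
(4) = n + 6
(5) = u + 6*I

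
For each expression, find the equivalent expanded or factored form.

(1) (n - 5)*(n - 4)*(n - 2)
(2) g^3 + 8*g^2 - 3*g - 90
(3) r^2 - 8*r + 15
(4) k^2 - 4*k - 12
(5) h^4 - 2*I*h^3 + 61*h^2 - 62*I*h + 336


(1) = n^3 - 11*n^2 + 38*n - 40
(2) = (g - 3)*(g + 5)*(g + 6)
(3) = (r - 5)*(r - 3)
(4) = (k - 6)*(k + 2)
(5) = (h - 8*I)*(h - 3*I)*(h + 2*I)*(h + 7*I)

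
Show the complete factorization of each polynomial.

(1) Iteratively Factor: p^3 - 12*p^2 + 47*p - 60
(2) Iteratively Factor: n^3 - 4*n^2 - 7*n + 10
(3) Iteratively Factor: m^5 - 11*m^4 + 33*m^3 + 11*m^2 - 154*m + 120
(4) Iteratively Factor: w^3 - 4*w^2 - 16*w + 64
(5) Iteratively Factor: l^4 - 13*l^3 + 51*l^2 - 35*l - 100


(1) = (p - 5)*(p^2 - 7*p + 12) = (p - 5)*(p - 3)*(p - 4)
(2) = (n - 1)*(n^2 - 3*n - 10) = (n - 1)*(n + 2)*(n - 5)
(3) = (m - 5)*(m^4 - 6*m^3 + 3*m^2 + 26*m - 24) = (m - 5)*(m + 2)*(m^3 - 8*m^2 + 19*m - 12) = (m - 5)*(m - 1)*(m + 2)*(m^2 - 7*m + 12) = (m - 5)*(m - 3)*(m - 1)*(m + 2)*(m - 4)
(4) = (w + 4)*(w^2 - 8*w + 16) = (w - 4)*(w + 4)*(w - 4)
(5) = (l - 5)*(l^3 - 8*l^2 + 11*l + 20) = (l - 5)*(l + 1)*(l^2 - 9*l + 20) = (l - 5)*(l - 4)*(l + 1)*(l - 5)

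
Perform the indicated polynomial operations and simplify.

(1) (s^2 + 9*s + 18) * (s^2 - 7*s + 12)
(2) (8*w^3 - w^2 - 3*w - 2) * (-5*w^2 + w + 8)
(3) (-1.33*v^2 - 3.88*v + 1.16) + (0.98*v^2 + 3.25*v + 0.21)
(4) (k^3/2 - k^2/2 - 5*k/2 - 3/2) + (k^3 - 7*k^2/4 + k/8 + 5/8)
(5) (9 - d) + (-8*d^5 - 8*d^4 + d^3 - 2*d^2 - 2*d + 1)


(1) = s^4 + 2*s^3 - 33*s^2 - 18*s + 216
(2) = -40*w^5 + 13*w^4 + 78*w^3 - w^2 - 26*w - 16
(3) = -0.35*v^2 - 0.63*v + 1.37
(4) = 3*k^3/2 - 9*k^2/4 - 19*k/8 - 7/8
(5) = -8*d^5 - 8*d^4 + d^3 - 2*d^2 - 3*d + 10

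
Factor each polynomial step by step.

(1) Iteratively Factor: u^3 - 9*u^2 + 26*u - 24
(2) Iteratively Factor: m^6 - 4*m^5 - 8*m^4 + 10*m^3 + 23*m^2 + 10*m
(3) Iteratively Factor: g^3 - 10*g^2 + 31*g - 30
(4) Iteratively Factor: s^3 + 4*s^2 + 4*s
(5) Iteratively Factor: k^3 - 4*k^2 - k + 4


(1) = (u - 3)*(u^2 - 6*u + 8) = (u - 4)*(u - 3)*(u - 2)
(2) = (m - 2)*(m^5 - 2*m^4 - 12*m^3 - 14*m^2 - 5*m) = (m - 2)*(m + 1)*(m^4 - 3*m^3 - 9*m^2 - 5*m) = (m - 2)*(m + 1)^2*(m^3 - 4*m^2 - 5*m) = m*(m - 2)*(m + 1)^2*(m^2 - 4*m - 5) = m*(m - 5)*(m - 2)*(m + 1)^2*(m + 1)
(3) = (g - 2)*(g^2 - 8*g + 15) = (g - 3)*(g - 2)*(g - 5)
(4) = (s + 2)*(s^2 + 2*s) = s*(s + 2)*(s + 2)
(5) = (k - 4)*(k^2 - 1) = (k - 4)*(k - 1)*(k + 1)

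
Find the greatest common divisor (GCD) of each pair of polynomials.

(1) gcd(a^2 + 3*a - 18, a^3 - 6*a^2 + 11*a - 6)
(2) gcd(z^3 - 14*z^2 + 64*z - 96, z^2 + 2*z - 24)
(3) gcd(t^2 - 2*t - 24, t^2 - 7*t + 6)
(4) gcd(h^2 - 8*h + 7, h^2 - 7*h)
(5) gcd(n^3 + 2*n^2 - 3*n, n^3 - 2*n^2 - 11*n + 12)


(1) = gcd((a - 3)*(a + 6), (a - 3)*(a - 2)*(a - 1)) = a - 3
(2) = z - 4
(3) = t - 6
(4) = h - 7
(5) = n^2 + 2*n - 3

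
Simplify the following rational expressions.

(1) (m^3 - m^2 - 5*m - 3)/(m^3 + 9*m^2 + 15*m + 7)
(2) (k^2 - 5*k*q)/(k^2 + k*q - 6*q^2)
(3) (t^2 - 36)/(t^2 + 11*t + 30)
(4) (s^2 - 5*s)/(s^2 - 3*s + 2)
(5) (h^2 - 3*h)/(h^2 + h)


(1) = (m - 3)/(m + 7)
(2) = (-k^2 + 5*k*q)/(-k^2 - k*q + 6*q^2)
(3) = (t - 6)/(t + 5)
(4) = (s^2 - 5*s)/(s^2 - 3*s + 2)
(5) = (h - 3)/(h + 1)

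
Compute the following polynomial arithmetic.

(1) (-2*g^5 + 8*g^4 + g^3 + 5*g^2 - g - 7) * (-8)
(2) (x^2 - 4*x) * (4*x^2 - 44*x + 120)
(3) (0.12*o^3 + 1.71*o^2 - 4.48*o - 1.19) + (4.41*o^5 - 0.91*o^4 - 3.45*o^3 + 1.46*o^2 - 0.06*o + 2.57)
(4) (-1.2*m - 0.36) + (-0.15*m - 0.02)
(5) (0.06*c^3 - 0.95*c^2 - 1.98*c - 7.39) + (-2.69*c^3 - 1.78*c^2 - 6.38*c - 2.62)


(1) = 16*g^5 - 64*g^4 - 8*g^3 - 40*g^2 + 8*g + 56
(2) = 4*x^4 - 60*x^3 + 296*x^2 - 480*x
(3) = 4.41*o^5 - 0.91*o^4 - 3.33*o^3 + 3.17*o^2 - 4.54*o + 1.38
(4) = -1.35*m - 0.38
(5) = -2.63*c^3 - 2.73*c^2 - 8.36*c - 10.01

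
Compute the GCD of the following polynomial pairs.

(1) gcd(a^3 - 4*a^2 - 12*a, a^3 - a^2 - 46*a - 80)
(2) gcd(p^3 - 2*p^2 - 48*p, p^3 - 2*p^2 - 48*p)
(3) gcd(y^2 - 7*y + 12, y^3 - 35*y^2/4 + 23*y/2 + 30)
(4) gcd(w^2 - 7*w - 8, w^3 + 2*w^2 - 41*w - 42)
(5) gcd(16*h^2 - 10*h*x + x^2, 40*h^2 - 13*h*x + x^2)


(1) = gcd(a*(a - 6)*(a + 2), (a - 8)*(a + 2)*(a + 5)) = a + 2
(2) = gcd(p*(p - 8)*(p + 6), p*(p - 8)*(p + 6)) = p^3 - 2*p^2 - 48*p
(3) = gcd((y - 4)*(y - 3), (y - 6)*(y - 4)*(y + 5/4)) = y - 4
(4) = gcd((w - 8)*(w + 1), (w - 6)*(w + 1)*(w + 7)) = w + 1
(5) = -8*h + x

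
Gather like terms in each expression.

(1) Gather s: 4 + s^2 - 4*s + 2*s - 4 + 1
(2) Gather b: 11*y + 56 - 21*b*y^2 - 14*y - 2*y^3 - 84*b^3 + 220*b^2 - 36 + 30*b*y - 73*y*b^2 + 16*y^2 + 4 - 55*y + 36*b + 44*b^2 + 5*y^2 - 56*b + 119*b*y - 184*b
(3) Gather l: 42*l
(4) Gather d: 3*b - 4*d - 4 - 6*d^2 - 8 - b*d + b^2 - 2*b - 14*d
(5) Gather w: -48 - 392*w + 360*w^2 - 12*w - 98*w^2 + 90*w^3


(1) = s^2 - 2*s + 1
(2) = -84*b^3 + b^2*(264 - 73*y) + b*(-21*y^2 + 149*y - 204) - 2*y^3 + 21*y^2 - 58*y + 24
(3) = 42*l
(4) = b^2 + b - 6*d^2 + d*(-b - 18) - 12
(5) = 90*w^3 + 262*w^2 - 404*w - 48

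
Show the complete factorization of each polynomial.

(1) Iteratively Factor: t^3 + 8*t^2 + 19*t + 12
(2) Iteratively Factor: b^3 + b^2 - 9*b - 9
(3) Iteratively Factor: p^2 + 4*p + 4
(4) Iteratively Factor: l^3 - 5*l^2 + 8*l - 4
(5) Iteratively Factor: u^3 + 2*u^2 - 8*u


(1) = (t + 4)*(t^2 + 4*t + 3) = (t + 1)*(t + 4)*(t + 3)
(2) = (b + 3)*(b^2 - 2*b - 3) = (b + 1)*(b + 3)*(b - 3)
(3) = (p + 2)*(p + 2)
(4) = (l - 2)*(l^2 - 3*l + 2) = (l - 2)*(l - 1)*(l - 2)
(5) = (u + 4)*(u^2 - 2*u) = u*(u + 4)*(u - 2)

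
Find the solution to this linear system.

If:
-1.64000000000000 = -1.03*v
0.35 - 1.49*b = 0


Then:
b = 0.23
v = 1.59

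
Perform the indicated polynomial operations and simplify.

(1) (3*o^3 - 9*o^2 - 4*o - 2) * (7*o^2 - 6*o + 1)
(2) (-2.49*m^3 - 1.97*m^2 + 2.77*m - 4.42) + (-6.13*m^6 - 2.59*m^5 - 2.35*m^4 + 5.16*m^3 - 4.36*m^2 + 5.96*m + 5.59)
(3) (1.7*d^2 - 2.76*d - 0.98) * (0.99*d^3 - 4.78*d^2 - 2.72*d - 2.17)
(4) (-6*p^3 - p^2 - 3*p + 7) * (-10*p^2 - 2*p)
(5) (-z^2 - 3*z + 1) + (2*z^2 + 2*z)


(1) = 21*o^5 - 81*o^4 + 29*o^3 + o^2 + 8*o - 2
(2) = -6.13*m^6 - 2.59*m^5 - 2.35*m^4 + 2.67*m^3 - 6.33*m^2 + 8.73*m + 1.17
(3) = 1.683*d^5 - 10.8584*d^4 + 7.5986*d^3 + 8.5026*d^2 + 8.6548*d + 2.1266
(4) = 60*p^5 + 22*p^4 + 32*p^3 - 64*p^2 - 14*p
(5) = z^2 - z + 1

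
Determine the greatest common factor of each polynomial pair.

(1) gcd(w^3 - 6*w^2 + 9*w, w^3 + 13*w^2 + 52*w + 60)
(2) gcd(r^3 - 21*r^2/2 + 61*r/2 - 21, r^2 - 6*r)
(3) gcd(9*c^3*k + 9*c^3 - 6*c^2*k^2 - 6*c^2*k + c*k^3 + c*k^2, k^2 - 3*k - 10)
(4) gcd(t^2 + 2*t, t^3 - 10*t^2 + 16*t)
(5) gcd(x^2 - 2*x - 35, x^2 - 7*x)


(1) = gcd(w*(w - 3)^2, (w + 2)*(w + 5)*(w + 6)) = 1
(2) = gcd((r - 6)*(r - 7/2)*(r - 1), r*(r - 6)) = r - 6
(3) = 1
(4) = t
(5) = x - 7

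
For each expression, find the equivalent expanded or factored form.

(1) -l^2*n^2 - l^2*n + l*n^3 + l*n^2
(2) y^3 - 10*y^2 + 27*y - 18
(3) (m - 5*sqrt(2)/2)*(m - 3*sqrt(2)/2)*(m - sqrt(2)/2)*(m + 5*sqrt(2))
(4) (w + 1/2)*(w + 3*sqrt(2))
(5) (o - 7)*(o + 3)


(1) = n*(-l + n)*(l*n + l)
(2) = (y - 6)*(y - 3)*(y - 1)
(3) = m^4 + sqrt(2)*m^3/2 - 67*m^2/2 + 215*sqrt(2)*m/4 - 75/2
(4) = w^2 + w/2 + 3*sqrt(2)*w + 3*sqrt(2)/2
(5) = o^2 - 4*o - 21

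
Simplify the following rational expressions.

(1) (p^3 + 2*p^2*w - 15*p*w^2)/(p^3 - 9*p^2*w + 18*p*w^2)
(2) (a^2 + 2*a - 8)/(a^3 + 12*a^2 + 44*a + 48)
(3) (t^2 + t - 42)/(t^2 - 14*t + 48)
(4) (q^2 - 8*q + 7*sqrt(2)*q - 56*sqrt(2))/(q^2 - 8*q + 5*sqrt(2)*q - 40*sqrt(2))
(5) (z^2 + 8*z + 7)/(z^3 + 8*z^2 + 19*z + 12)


(1) = (p + 5*w)/(p - 6*w)
(2) = (a - 2)/(a^2 + 8*a + 12)
(3) = (t + 7)/(t - 8)
(4) = (q + 7*sqrt(2))/(q + 5*sqrt(2))
(5) = (z + 7)/(z^2 + 7*z + 12)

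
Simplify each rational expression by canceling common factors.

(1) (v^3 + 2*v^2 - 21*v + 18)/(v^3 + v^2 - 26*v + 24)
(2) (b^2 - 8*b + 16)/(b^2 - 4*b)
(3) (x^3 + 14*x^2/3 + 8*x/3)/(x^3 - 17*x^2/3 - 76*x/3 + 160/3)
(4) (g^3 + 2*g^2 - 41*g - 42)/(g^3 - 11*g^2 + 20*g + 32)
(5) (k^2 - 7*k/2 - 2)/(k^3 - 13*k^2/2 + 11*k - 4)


(1) = (v - 3)/(v - 4)
(2) = (b - 4)/b
(3) = (3*x^2 + 2*x)/(3*x^2 - 29*x + 40)
(4) = (g^2 + g - 42)/(g^2 - 12*g + 32)
(5) = (2*k + 1)/(2*k^2 - 5*k + 2)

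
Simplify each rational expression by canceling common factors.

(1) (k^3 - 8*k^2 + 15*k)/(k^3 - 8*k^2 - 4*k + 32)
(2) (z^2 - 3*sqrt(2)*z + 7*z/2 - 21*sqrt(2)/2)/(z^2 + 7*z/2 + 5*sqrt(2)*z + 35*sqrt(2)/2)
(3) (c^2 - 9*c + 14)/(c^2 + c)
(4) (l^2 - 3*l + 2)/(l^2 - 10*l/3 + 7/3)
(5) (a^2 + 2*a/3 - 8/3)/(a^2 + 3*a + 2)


(1) = (k^3 - 8*k^2 + 15*k)/(k^3 - 8*k^2 - 4*k + 32)
(2) = (4*z - 12*sqrt(2))/(4*z + 20*sqrt(2))
(3) = (c^2 - 9*c + 14)/(c^2 + c)
(4) = (3*l - 6)/(3*l - 7)
(5) = (3*a - 4)/(3*a + 3)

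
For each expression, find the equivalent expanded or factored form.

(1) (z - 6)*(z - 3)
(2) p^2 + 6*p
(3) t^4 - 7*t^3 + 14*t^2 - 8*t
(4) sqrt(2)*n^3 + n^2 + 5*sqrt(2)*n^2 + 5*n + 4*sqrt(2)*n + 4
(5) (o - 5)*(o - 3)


(1) = z^2 - 9*z + 18
(2) = p*(p + 6)
(3) = t*(t - 4)*(t - 2)*(t - 1)
(4) = (n + 1)*(n + 4)*(sqrt(2)*n + 1)
(5) = o^2 - 8*o + 15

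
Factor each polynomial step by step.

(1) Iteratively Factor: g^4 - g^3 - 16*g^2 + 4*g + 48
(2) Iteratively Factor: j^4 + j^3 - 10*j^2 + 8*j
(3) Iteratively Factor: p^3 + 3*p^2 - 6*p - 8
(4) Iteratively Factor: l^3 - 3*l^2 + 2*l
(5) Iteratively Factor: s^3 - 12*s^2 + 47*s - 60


(1) = (g + 2)*(g^3 - 3*g^2 - 10*g + 24) = (g - 2)*(g + 2)*(g^2 - g - 12) = (g - 4)*(g - 2)*(g + 2)*(g + 3)
(2) = (j)*(j^3 + j^2 - 10*j + 8) = j*(j + 4)*(j^2 - 3*j + 2) = j*(j - 2)*(j + 4)*(j - 1)
(3) = (p + 1)*(p^2 + 2*p - 8) = (p - 2)*(p + 1)*(p + 4)
(4) = (l - 2)*(l^2 - l) = (l - 2)*(l - 1)*(l)
(5) = (s - 5)*(s^2 - 7*s + 12) = (s - 5)*(s - 4)*(s - 3)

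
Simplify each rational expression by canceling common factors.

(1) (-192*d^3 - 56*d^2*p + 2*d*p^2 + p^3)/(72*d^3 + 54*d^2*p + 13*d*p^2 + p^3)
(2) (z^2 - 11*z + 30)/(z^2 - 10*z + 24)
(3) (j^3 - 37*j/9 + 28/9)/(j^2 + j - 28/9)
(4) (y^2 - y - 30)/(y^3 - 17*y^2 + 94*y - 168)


(1) = (-8*d + p)/(3*d + p)
(2) = (z - 5)/(z - 4)
(3) = j - 1
(4) = (y + 5)/(y^2 - 11*y + 28)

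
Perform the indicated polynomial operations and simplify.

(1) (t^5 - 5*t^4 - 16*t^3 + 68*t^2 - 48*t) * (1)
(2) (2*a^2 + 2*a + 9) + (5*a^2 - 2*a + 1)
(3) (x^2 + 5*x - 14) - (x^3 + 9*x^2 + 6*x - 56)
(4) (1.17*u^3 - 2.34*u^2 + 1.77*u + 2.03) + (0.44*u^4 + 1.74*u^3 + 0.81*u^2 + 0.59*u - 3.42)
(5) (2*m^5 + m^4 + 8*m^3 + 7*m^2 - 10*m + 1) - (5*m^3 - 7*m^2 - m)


(1) = t^5 - 5*t^4 - 16*t^3 + 68*t^2 - 48*t
(2) = 7*a^2 + 10
(3) = -x^3 - 8*x^2 - x + 42
(4) = 0.44*u^4 + 2.91*u^3 - 1.53*u^2 + 2.36*u - 1.39
(5) = 2*m^5 + m^4 + 3*m^3 + 14*m^2 - 9*m + 1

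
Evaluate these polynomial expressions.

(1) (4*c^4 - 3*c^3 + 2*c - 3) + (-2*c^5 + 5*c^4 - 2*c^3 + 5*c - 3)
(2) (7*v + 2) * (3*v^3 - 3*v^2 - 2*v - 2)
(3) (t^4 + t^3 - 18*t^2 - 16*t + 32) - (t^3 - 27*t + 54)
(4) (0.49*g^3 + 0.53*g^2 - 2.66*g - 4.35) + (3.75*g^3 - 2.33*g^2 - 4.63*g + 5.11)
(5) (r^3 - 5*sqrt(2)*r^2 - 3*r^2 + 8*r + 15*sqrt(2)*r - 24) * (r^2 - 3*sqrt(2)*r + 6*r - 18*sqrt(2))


(1) = -2*c^5 + 9*c^4 - 5*c^3 + 7*c - 6
(2) = 21*v^4 - 15*v^3 - 20*v^2 - 18*v - 4
(3) = t^4 - 18*t^2 + 11*t - 22
(4) = 4.24*g^3 - 1.8*g^2 - 7.29*g + 0.76
(5) = r^5 - 8*sqrt(2)*r^4 + 3*r^4 - 24*sqrt(2)*r^3 + 20*r^3 + 114*r^2 + 120*sqrt(2)*r^2 - 684*r - 72*sqrt(2)*r + 432*sqrt(2)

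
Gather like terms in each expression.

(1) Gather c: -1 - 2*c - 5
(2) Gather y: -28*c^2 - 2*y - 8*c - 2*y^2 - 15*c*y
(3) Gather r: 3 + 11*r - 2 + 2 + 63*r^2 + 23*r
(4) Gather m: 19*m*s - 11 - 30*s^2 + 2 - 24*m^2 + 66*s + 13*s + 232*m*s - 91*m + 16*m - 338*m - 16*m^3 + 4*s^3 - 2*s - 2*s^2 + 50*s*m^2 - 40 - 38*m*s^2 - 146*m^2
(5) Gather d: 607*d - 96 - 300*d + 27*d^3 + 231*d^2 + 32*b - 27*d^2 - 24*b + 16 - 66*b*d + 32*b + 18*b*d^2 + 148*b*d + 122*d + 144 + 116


(1) = -2*c - 6
(2) = -28*c^2 - 8*c - 2*y^2 + y*(-15*c - 2)
(3) = 63*r^2 + 34*r + 3
(4) = -16*m^3 + m^2*(50*s - 170) + m*(-38*s^2 + 251*s - 413) + 4*s^3 - 32*s^2 + 77*s - 49
(5) = 40*b + 27*d^3 + d^2*(18*b + 204) + d*(82*b + 429) + 180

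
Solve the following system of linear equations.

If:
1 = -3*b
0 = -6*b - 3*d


Then:
b = -1/3
d = 2/3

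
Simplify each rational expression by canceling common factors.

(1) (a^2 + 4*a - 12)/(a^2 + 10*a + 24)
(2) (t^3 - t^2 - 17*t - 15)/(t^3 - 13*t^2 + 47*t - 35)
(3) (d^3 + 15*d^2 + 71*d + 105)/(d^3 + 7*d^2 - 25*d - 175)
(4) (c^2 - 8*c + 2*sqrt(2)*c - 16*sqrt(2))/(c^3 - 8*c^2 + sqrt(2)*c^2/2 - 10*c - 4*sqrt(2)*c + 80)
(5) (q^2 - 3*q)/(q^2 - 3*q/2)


(1) = (a - 2)/(a + 4)
(2) = (t^2 + 4*t + 3)/(t^2 - 8*t + 7)
(3) = (d + 3)/(d - 5)
(4) = (2*c + 4*sqrt(2))/(2*c^2 + sqrt(2)*c - 20)
(5) = (2*q - 6)/(2*q - 3)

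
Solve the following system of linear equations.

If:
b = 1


Then:
b = 1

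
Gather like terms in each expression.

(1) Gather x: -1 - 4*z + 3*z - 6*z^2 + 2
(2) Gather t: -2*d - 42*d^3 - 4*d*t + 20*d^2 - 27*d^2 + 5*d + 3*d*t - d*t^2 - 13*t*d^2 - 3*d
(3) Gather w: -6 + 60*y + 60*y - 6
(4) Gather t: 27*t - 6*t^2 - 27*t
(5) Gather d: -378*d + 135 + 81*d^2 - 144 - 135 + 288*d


(1) = -6*z^2 - z + 1
(2) = -42*d^3 - 7*d^2 - d*t^2 + t*(-13*d^2 - d)
(3) = 120*y - 12
(4) = -6*t^2
(5) = 81*d^2 - 90*d - 144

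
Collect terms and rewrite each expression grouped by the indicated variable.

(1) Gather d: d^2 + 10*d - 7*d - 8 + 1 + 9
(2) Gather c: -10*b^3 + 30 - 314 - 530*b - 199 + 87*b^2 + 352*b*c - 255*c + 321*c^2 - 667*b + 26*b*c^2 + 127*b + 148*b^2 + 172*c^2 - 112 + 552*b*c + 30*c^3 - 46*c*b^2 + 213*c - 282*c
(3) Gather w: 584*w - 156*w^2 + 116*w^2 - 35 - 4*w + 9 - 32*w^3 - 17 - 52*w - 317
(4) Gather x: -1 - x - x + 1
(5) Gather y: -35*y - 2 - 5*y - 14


(1) = d^2 + 3*d + 2
(2) = -10*b^3 + 235*b^2 - 1070*b + 30*c^3 + c^2*(26*b + 493) + c*(-46*b^2 + 904*b - 324) - 595
(3) = -32*w^3 - 40*w^2 + 528*w - 360
(4) = -2*x
(5) = -40*y - 16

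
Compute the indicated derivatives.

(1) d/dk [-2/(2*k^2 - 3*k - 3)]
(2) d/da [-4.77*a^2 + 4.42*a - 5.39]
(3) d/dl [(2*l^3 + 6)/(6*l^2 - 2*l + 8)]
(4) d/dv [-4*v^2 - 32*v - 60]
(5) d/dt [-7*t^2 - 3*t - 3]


(1) = 2*(4*k - 3)/(-2*k^2 + 3*k + 3)^2
(2) = 4.42 - 9.54*a
(3) = (3*l^2*(3*l^2 - l + 4) - (6*l - 1)*(l^3 + 3))/(3*l^2 - l + 4)^2
(4) = -8*v - 32
(5) = -14*t - 3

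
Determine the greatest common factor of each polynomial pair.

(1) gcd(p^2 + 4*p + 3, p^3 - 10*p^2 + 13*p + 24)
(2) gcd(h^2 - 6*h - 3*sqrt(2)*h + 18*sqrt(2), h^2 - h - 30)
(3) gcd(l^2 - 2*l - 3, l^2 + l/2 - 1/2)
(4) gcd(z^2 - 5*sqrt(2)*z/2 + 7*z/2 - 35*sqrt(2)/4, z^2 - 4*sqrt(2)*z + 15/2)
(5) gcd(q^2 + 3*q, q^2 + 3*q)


(1) = gcd((p + 1)*(p + 3), (p - 8)*(p - 3)*(p + 1)) = p + 1
(2) = h - 6
(3) = gcd((l - 3)*(l + 1), (l - 1/2)*(l + 1)) = l + 1
(4) = z - 5*sqrt(2)/2
(5) = q^2 + 3*q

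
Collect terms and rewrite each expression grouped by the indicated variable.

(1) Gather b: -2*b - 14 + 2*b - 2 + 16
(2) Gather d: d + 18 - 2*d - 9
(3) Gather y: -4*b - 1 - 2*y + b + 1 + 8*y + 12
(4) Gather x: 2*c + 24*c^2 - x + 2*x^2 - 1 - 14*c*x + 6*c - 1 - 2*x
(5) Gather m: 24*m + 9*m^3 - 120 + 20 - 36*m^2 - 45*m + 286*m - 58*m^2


(1) = 0
(2) = 9 - d
(3) = -3*b + 6*y + 12
(4) = 24*c^2 + 8*c + 2*x^2 + x*(-14*c - 3) - 2
(5) = 9*m^3 - 94*m^2 + 265*m - 100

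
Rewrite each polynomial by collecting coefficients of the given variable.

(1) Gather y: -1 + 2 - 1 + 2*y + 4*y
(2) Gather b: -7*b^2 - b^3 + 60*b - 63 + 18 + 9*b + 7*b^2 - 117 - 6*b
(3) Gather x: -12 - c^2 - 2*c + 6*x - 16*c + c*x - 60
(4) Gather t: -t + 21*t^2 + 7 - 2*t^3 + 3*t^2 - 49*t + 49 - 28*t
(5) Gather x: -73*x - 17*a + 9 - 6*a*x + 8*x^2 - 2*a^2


(1) = 6*y
(2) = -b^3 + 63*b - 162
(3) = -c^2 - 18*c + x*(c + 6) - 72
(4) = -2*t^3 + 24*t^2 - 78*t + 56
(5) = -2*a^2 - 17*a + 8*x^2 + x*(-6*a - 73) + 9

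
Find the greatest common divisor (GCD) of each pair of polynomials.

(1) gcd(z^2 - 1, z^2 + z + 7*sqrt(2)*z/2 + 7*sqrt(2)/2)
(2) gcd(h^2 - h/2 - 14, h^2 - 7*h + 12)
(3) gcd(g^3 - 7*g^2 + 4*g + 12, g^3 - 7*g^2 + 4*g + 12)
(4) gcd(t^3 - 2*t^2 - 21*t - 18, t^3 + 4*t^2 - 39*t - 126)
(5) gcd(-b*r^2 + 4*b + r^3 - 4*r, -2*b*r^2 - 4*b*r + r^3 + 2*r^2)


(1) = z + 1
(2) = h - 4
(3) = g^3 - 7*g^2 + 4*g + 12
(4) = gcd((t - 6)*(t + 1)*(t + 3), (t - 6)*(t + 3)*(t + 7)) = t^2 - 3*t - 18
(5) = gcd((-b + r)*(r - 2)*(r + 2), r*(-2*b + r)*(r + 2)) = r + 2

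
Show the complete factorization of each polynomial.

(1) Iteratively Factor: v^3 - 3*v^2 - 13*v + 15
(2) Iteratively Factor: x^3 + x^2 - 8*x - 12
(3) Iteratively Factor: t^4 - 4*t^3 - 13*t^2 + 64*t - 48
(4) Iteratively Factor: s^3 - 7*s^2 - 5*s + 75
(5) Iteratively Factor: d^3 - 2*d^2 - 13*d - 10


(1) = (v - 5)*(v^2 + 2*v - 3) = (v - 5)*(v + 3)*(v - 1)
(2) = (x + 2)*(x^2 - x - 6) = (x + 2)^2*(x - 3)
(3) = (t + 4)*(t^3 - 8*t^2 + 19*t - 12) = (t - 3)*(t + 4)*(t^2 - 5*t + 4) = (t - 3)*(t - 1)*(t + 4)*(t - 4)
(4) = (s - 5)*(s^2 - 2*s - 15) = (s - 5)*(s + 3)*(s - 5)
(5) = (d + 1)*(d^2 - 3*d - 10) = (d - 5)*(d + 1)*(d + 2)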